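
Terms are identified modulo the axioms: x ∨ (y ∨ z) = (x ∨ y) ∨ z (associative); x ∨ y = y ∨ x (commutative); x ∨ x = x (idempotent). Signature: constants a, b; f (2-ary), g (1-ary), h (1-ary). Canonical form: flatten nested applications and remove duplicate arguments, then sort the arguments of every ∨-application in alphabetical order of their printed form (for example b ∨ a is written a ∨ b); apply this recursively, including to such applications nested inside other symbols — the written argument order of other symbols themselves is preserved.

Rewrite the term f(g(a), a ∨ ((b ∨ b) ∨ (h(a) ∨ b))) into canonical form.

Answer: f(g(a), a ∨ b ∨ h(a))

Derivation:
Focus inside:  a ∨ ((b ∨ b) ∨ (h(a) ∨ b))
Flatten:  a ∨ b ∨ b ∨ h(a) ∨ b
Deduplicate:  drop duplicate b, b
Sort arguments:  a ∨ b ∨ h(a)
Reassemble:  f(g(a), a ∨ b ∨ h(a))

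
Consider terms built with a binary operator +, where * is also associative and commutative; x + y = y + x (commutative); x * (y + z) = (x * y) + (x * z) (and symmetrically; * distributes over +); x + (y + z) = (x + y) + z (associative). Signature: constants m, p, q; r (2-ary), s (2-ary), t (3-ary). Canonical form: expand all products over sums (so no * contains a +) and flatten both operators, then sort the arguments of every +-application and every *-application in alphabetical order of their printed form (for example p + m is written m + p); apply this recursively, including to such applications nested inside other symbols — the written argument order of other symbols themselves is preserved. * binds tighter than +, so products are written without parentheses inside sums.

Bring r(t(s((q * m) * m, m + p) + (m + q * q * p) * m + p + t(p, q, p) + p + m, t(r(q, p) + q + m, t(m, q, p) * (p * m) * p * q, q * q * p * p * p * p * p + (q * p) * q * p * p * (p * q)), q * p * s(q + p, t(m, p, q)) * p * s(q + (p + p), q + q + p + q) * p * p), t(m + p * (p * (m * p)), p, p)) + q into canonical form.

Answer: q + r(t(m + m * m + m * p * q * q + p + p + s(m * m * q, m + p) + t(p, q, p), t(m + q + r(q, p), m * p * p * q * t(m, q, p), p * p * p * p * p * q * q + p * p * p * p * q * q * q), p * p * p * p * q * s(p + p + q, p + q + q + q) * s(p + q, t(m, p, q))), t(m + m * p * p * p, p, p))

Derivation:
Expand products over sums:  r(t(m + m * m + m * p * q * q + p + p + s(m * m * q, m + p) + t(p, q, p), t(m + q + r(q, p), m * p * p * q * t(m, q, p), p * p * p * p * p * q * q + p * p * p * p * q * q * q), p * p * p * p * q * s(p + p + q, p + q + q + q) * s(p + q, t(m, p, q))), t(m + m * p * p * p, p, p)) + q
Sort:  q + r(t(m + m * m + m * p * q * q + p + p + s(m * m * q, m + p) + t(p, q, p), t(m + q + r(q, p), m * p * p * q * t(m, q, p), p * p * p * p * p * q * q + p * p * p * p * q * q * q), p * p * p * p * q * s(p + p + q, p + q + q + q) * s(p + q, t(m, p, q))), t(m + m * p * p * p, p, p))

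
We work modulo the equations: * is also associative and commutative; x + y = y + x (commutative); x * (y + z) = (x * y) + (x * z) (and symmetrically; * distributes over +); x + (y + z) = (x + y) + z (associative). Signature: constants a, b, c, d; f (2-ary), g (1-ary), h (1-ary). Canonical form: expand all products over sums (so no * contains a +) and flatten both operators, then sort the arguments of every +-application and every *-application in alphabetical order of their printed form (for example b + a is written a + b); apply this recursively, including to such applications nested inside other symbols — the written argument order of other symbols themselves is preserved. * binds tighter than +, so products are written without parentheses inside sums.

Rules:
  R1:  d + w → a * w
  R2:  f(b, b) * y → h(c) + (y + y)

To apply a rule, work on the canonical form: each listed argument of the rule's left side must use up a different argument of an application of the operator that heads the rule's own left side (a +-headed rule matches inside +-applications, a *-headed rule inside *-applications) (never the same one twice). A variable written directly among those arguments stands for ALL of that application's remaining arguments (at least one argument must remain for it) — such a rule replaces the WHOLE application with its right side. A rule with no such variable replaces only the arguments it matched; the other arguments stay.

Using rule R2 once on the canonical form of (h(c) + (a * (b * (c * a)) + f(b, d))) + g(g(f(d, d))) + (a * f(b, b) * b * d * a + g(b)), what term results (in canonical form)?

Canonical form:  a * a * b * c + a * a * b * d * f(b, b) + f(b, d) + g(b) + g(g(f(d, d))) + h(c)
Apply R2:  consuming f(b, b);  y := a * a * b * d
Every leftover argument binds to the variable; the entire application is replaced.
Result:  a * a * b * c + a * a * b * d + a * a * b * d + f(b, d) + g(b) + g(g(f(d, d))) + h(c) + h(c)

Answer: a * a * b * c + a * a * b * d + a * a * b * d + f(b, d) + g(b) + g(g(f(d, d))) + h(c) + h(c)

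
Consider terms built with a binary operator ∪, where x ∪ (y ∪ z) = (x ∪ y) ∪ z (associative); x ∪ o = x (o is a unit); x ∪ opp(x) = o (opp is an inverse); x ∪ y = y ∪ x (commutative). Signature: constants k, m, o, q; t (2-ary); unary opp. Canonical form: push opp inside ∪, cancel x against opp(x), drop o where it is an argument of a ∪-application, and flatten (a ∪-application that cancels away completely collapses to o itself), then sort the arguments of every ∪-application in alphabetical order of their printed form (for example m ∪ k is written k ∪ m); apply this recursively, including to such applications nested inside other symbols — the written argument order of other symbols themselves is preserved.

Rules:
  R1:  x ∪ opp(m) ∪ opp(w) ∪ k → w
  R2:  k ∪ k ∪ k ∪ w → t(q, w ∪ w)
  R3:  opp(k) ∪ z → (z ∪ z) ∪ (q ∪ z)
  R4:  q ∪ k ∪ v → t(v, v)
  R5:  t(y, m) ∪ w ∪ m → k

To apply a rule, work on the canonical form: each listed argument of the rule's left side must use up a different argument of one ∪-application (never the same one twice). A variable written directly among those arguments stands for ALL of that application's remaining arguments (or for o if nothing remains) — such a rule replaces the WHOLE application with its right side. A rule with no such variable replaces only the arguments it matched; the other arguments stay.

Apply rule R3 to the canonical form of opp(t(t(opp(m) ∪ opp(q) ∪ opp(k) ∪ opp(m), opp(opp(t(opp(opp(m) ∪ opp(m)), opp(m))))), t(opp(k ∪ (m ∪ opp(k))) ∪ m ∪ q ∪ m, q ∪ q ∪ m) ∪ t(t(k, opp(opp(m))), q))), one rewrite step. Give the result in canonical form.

Canonical form:  opp(t(t(opp(k) ∪ opp(m) ∪ opp(m) ∪ opp(q), t(m ∪ m, opp(m))), t(m ∪ q, m ∪ q ∪ q) ∪ t(t(k, m), q)))
R3 matches:  uses opp(k);  z := opp(m) ∪ opp(m) ∪ opp(q)
The extension variable absorbs all remaining arguments, so the whole application is rewritten.
Giving:  opp(t(t(opp(m) ∪ opp(m) ∪ opp(m) ∪ opp(m) ∪ opp(m) ∪ opp(m) ∪ opp(q) ∪ opp(q), t(m ∪ m, opp(m))), t(m ∪ q, m ∪ q ∪ q) ∪ t(t(k, m), q)))

Answer: opp(t(t(opp(m) ∪ opp(m) ∪ opp(m) ∪ opp(m) ∪ opp(m) ∪ opp(m) ∪ opp(q) ∪ opp(q), t(m ∪ m, opp(m))), t(m ∪ q, m ∪ q ∪ q) ∪ t(t(k, m), q)))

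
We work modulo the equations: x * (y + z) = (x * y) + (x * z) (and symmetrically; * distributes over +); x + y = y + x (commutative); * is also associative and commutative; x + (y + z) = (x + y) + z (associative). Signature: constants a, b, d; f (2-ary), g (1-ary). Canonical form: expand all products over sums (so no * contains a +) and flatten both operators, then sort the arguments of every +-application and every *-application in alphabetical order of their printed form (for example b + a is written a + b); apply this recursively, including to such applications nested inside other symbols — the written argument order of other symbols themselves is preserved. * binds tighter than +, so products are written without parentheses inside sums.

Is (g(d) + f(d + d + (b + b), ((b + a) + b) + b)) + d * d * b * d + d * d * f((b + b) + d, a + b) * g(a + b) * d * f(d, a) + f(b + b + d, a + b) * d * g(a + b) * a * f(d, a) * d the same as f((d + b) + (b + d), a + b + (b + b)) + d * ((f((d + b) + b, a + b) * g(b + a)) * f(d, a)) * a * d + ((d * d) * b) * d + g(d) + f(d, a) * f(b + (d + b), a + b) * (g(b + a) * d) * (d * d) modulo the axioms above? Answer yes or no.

Left:  (g(d) + f(d + d + (b + b), ((b + a) + b) + b)) + d * d * b * d + d * d * f((b + b) + d, a + b) * g(a + b) * d * f(d, a) + f(b + b + d, a + b) * d * g(a + b) * a * f(d, a) * d
  Un-nest:  g(d) + f(b + b + d + d, a + b + b + b) + b * d * d * d + d * d * d * f(b + b + d, a + b) * f(d, a) * g(a + b) + a * d * d * f(b + b + d, a + b) * f(d, a) * g(a + b)
  Sort:  a * d * d * f(b + b + d, a + b) * f(d, a) * g(a + b) + b * d * d * d + d * d * d * f(b + b + d, a + b) * f(d, a) * g(a + b) + f(b + b + d + d, a + b + b + b) + g(d)
Right:  f((d + b) + (b + d), a + b + (b + b)) + d * ((f((d + b) + b, a + b) * g(b + a)) * f(d, a)) * a * d + ((d * d) * b) * d + g(d) + f(d, a) * f(b + (d + b), a + b) * (g(b + a) * d) * (d * d)
  Un-nest:  f(b + b + d + d, a + b + b + b) + a * d * d * f(b + b + d, a + b) * f(d, a) * g(a + b) + b * d * d * d + g(d) + d * d * d * f(b + b + d, a + b) * f(d, a) * g(a + b)
  Order the arguments:  a * d * d * f(b + b + d, a + b) * f(d, a) * g(a + b) + b * d * d * d + d * d * d * f(b + b + d, a + b) * f(d, a) * g(a + b) + f(b + b + d + d, a + b + b + b) + g(d)

Answer: yes — both canonical forms are a * d * d * f(b + b + d, a + b) * f(d, a) * g(a + b) + b * d * d * d + d * d * d * f(b + b + d, a + b) * f(d, a) * g(a + b) + f(b + b + d + d, a + b + b + b) + g(d)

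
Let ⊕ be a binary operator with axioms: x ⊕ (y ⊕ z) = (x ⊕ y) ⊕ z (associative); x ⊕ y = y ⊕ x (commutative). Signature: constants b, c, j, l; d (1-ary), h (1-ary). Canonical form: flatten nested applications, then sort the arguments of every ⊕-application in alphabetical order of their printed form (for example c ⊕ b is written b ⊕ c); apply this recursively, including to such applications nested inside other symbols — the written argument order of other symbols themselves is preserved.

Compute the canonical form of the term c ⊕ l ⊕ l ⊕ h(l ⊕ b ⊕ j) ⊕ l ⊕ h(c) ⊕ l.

Answer: c ⊕ h(b ⊕ j ⊕ l) ⊕ h(c) ⊕ l ⊕ l ⊕ l ⊕ l

Derivation:
Simplify inside:  h(l ⊕ b ⊕ j)  →  h(b ⊕ j ⊕ l)
Order the arguments:  c ⊕ h(b ⊕ j ⊕ l) ⊕ h(c) ⊕ l ⊕ l ⊕ l ⊕ l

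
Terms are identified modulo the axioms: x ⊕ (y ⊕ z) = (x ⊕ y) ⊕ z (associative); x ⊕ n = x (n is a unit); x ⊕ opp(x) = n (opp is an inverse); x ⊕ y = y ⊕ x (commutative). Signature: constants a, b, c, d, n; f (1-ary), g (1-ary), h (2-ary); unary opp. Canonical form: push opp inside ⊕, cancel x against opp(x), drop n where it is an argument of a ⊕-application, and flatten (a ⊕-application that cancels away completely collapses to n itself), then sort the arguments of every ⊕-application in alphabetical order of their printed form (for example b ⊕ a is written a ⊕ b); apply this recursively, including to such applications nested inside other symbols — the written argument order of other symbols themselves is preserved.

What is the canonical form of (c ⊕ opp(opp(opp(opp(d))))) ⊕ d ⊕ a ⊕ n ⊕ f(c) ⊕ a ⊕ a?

Push opp inside:  distribute opp over ⊕ and collapse double opp
Collect terms:  c ⊕ d ⊕ d ⊕ a ⊕ a ⊕ a ⊕ f(c)
Order the arguments:  a ⊕ a ⊕ a ⊕ c ⊕ d ⊕ d ⊕ f(c)

Answer: a ⊕ a ⊕ a ⊕ c ⊕ d ⊕ d ⊕ f(c)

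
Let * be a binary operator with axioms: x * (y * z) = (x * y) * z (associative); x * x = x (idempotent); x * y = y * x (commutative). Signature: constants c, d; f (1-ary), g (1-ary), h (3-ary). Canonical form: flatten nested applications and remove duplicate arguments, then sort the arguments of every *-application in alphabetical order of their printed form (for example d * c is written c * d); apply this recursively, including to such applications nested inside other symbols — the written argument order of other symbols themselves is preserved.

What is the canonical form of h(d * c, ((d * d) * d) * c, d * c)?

Work inside:  ((d * d) * d) * c
Un-nest:  d * d * d * c
Deduplicate:  drop duplicate d, d
Sort arguments:  c * d
Rebuild:  h(c * d, c * d, c * d)

Answer: h(c * d, c * d, c * d)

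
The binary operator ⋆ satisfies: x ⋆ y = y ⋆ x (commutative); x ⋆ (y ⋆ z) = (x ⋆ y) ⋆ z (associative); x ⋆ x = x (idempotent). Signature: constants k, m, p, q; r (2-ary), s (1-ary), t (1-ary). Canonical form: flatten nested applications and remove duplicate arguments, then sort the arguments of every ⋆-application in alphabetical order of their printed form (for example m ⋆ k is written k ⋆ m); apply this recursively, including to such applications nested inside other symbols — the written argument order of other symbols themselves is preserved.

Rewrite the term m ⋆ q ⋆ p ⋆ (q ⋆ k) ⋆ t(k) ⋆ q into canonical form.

Merge nested applications:  m ⋆ q ⋆ p ⋆ q ⋆ k ⋆ t(k) ⋆ q
Deduplicate:  drop duplicate q, q
Sort:  k ⋆ m ⋆ p ⋆ q ⋆ t(k)

Answer: k ⋆ m ⋆ p ⋆ q ⋆ t(k)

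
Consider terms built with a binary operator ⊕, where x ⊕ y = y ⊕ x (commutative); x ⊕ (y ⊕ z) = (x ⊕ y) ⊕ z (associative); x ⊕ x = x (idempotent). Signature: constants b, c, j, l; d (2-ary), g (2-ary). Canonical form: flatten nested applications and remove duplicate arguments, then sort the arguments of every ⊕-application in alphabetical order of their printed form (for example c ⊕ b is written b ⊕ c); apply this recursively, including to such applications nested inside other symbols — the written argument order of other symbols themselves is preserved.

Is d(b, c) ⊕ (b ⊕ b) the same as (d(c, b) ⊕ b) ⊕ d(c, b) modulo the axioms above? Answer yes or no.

Left:  d(b, c) ⊕ (b ⊕ b)
  Flatten:  d(b, c) ⊕ b ⊕ b
  Idempotence:  drop duplicate b
  Order the arguments:  b ⊕ d(b, c)
Right:  (d(c, b) ⊕ b) ⊕ d(c, b)
  Un-nest:  d(c, b) ⊕ b ⊕ d(c, b)
  Drop duplicates:  drop duplicate d(c, b)
  Order the arguments:  b ⊕ d(c, b)

Answer: no — b ⊕ d(b, c) vs b ⊕ d(c, b)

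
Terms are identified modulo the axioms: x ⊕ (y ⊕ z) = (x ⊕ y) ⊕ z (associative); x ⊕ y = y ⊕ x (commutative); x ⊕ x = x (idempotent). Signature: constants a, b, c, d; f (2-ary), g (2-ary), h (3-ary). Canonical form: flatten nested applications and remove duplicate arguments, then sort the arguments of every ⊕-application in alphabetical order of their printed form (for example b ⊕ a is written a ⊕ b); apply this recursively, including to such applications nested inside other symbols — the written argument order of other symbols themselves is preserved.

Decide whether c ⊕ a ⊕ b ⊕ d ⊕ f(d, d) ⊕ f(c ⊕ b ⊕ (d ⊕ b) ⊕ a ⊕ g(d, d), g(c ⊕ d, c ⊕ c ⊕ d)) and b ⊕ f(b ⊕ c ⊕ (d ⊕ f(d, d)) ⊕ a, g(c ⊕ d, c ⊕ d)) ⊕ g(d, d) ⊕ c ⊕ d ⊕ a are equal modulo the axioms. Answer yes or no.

Left:  c ⊕ a ⊕ b ⊕ d ⊕ f(d, d) ⊕ f(c ⊕ b ⊕ (d ⊕ b) ⊕ a ⊕ g(d, d), g(c ⊕ d, c ⊕ c ⊕ d))
  Inside:  f(c ⊕ b ⊕ (d ⊕ b) ⊕ a ⊕ g(d, d), g(c ⊕ d, c ⊕ c ⊕ d))  →  f(a ⊕ b ⊕ c ⊕ d ⊕ g(d, d), g(c ⊕ d, c ⊕ d))
  Order the arguments:  a ⊕ b ⊕ c ⊕ d ⊕ f(a ⊕ b ⊕ c ⊕ d ⊕ g(d, d), g(c ⊕ d, c ⊕ d)) ⊕ f(d, d)
Right:  b ⊕ f(b ⊕ c ⊕ (d ⊕ f(d, d)) ⊕ a, g(c ⊕ d, c ⊕ d)) ⊕ g(d, d) ⊕ c ⊕ d ⊕ a
  Simplify inside:  f(b ⊕ c ⊕ (d ⊕ f(d, d)) ⊕ a, g(c ⊕ d, c ⊕ d))  →  f(a ⊕ b ⊕ c ⊕ d ⊕ f(d, d), g(c ⊕ d, c ⊕ d))
  Order the arguments:  a ⊕ b ⊕ c ⊕ d ⊕ f(a ⊕ b ⊕ c ⊕ d ⊕ f(d, d), g(c ⊕ d, c ⊕ d)) ⊕ g(d, d)

Answer: no — a ⊕ b ⊕ c ⊕ d ⊕ f(a ⊕ b ⊕ c ⊕ d ⊕ g(d, d), g(c ⊕ d, c ⊕ d)) ⊕ f(d, d) vs a ⊕ b ⊕ c ⊕ d ⊕ f(a ⊕ b ⊕ c ⊕ d ⊕ f(d, d), g(c ⊕ d, c ⊕ d)) ⊕ g(d, d)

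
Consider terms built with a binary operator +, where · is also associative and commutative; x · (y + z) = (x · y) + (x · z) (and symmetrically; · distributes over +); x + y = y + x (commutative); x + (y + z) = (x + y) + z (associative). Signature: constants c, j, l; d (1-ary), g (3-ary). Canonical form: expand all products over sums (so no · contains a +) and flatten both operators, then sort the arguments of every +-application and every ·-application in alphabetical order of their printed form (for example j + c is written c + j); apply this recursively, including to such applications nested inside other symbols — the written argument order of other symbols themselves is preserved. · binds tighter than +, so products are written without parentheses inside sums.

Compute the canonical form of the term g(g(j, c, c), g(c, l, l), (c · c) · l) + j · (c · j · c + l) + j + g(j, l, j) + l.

Answer: c · c · j · j + g(g(j, c, c), g(c, l, l), c · c · l) + g(j, l, j) + j + j · l + l

Derivation:
Distribute:  g(g(j, c, c), g(c, l, l), c · c · l) + c · c · j · j + j · l + j + g(j, l, j) + l
Sort:  c · c · j · j + g(g(j, c, c), g(c, l, l), c · c · l) + g(j, l, j) + j + j · l + l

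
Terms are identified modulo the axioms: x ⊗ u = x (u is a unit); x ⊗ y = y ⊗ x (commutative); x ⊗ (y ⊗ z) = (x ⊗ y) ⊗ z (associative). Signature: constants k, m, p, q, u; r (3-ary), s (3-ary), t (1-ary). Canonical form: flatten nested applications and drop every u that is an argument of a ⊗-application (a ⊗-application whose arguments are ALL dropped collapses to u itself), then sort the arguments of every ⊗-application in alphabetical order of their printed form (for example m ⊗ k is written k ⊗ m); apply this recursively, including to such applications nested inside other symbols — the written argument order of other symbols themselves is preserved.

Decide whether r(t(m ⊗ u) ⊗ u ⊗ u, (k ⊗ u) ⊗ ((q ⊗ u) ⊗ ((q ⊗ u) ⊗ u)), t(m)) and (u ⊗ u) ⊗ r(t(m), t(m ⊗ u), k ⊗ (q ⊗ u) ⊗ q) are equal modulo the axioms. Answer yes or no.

Left:  r(t(m ⊗ u) ⊗ u ⊗ u, (k ⊗ u) ⊗ ((q ⊗ u) ⊗ ((q ⊗ u) ⊗ u)), t(m))
  Focus inside:  (k ⊗ u) ⊗ ((q ⊗ u) ⊗ ((q ⊗ u) ⊗ u))
  Merge nested applications:  k ⊗ u ⊗ q ⊗ u ⊗ q ⊗ u ⊗ u
  Units out:  drop u (×4)
  Sort:  k ⊗ q ⊗ q
  Rebuild:  r(t(m), k ⊗ q ⊗ q, t(m))
Right:  (u ⊗ u) ⊗ r(t(m), t(m ⊗ u), k ⊗ (q ⊗ u) ⊗ q)
  Un-nest:  u ⊗ u ⊗ r(t(m), t(m ⊗ u), k ⊗ (q ⊗ u) ⊗ q)
  Simplify inside:  r(t(m), t(m ⊗ u), k ⊗ (q ⊗ u) ⊗ q)  →  r(t(m), t(m), k ⊗ q ⊗ q)
  Units out:  drop u (×2)
  Order the arguments:  r(t(m), t(m), k ⊗ q ⊗ q)

Answer: no — r(t(m), k ⊗ q ⊗ q, t(m)) vs r(t(m), t(m), k ⊗ q ⊗ q)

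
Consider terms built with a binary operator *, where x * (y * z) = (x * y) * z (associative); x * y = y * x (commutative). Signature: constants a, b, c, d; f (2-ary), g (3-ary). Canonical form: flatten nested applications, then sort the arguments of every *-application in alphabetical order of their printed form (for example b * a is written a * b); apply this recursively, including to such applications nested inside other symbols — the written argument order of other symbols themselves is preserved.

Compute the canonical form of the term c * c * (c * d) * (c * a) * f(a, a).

Answer: a * c * c * c * c * d * f(a, a)

Derivation:
Merge nested applications:  c * c * c * d * c * a * f(a, a)
Sort:  a * c * c * c * c * d * f(a, a)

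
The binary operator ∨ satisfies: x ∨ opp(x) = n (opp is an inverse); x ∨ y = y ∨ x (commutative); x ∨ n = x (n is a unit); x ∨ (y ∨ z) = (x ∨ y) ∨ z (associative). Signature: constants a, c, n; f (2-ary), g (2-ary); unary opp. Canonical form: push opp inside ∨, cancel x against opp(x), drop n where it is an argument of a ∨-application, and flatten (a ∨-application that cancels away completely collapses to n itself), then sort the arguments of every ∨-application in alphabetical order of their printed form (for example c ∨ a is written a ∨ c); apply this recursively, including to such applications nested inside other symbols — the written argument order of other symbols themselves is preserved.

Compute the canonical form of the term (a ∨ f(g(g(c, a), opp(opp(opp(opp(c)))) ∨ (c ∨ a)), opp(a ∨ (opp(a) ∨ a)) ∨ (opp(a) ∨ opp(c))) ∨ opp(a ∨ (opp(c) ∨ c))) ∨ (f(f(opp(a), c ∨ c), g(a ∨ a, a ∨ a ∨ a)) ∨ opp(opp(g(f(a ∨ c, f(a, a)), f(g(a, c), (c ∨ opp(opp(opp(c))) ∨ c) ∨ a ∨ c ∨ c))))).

Push opp inside:  distribute opp over ∨ and collapse double opp
Cancel:  a cancels; c cancels
Collect:  f(g(g(c, a), a ∨ c ∨ c), opp(a) ∨ opp(a) ∨ opp(c)) ∨ f(f(opp(a), c ∨ c), g(a ∨ a, a ∨ a ∨ a)) ∨ g(f(a ∨ c, f(a, a)), f(g(a, c), a ∨ c ∨ c ∨ c))
Sort arguments:  f(f(opp(a), c ∨ c), g(a ∨ a, a ∨ a ∨ a)) ∨ f(g(g(c, a), a ∨ c ∨ c), opp(a) ∨ opp(a) ∨ opp(c)) ∨ g(f(a ∨ c, f(a, a)), f(g(a, c), a ∨ c ∨ c ∨ c))

Answer: f(f(opp(a), c ∨ c), g(a ∨ a, a ∨ a ∨ a)) ∨ f(g(g(c, a), a ∨ c ∨ c), opp(a) ∨ opp(a) ∨ opp(c)) ∨ g(f(a ∨ c, f(a, a)), f(g(a, c), a ∨ c ∨ c ∨ c))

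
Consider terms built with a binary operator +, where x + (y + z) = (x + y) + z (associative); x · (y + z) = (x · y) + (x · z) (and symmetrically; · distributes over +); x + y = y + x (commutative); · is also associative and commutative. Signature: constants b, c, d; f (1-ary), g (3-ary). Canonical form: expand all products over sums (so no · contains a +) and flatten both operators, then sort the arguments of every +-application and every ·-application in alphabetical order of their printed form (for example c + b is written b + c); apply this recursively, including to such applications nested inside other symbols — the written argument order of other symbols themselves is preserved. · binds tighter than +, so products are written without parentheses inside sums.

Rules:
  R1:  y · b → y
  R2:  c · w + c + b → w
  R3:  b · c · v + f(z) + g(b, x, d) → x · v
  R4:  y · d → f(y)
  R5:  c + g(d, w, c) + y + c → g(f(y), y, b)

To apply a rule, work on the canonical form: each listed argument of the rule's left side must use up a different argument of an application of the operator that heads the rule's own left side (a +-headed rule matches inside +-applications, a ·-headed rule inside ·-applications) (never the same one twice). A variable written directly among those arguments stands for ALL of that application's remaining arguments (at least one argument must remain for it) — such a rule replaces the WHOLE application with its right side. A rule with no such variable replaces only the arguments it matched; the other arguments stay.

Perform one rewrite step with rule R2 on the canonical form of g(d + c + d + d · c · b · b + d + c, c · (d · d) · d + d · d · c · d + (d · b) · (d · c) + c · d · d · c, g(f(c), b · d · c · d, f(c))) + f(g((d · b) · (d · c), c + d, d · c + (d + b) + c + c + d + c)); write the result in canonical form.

Canonical form:  f(g(b · c · d · d, c + d, b + c + c + c + c · d + d + d)) + g(b · b · c · d + c + c + d + d + d, b · c · d · d + c · c · d · d + c · d · d · d + c · d · d · d, g(f(c), b · c · d · d, f(c)))
Apply R2:  consuming b, c, c · d;  w := d
Result:  f(g(b · c · d · d, c + d, c + c + d + d + d)) + g(b · b · c · d + c + c + d + d + d, b · c · d · d + c · c · d · d + c · d · d · d + c · d · d · d, g(f(c), b · c · d · d, f(c)))

Answer: f(g(b · c · d · d, c + d, c + c + d + d + d)) + g(b · b · c · d + c + c + d + d + d, b · c · d · d + c · c · d · d + c · d · d · d + c · d · d · d, g(f(c), b · c · d · d, f(c)))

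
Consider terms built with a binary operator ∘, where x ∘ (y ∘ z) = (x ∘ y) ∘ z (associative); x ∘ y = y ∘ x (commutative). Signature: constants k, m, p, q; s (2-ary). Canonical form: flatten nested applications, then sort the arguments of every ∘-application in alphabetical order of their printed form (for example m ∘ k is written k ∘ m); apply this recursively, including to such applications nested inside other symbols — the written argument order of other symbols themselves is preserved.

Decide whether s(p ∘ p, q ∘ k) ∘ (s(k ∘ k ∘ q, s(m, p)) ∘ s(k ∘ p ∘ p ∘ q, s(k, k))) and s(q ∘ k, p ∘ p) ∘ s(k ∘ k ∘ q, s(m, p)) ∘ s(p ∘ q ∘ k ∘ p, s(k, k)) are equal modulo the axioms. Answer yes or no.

Answer: no — s(k ∘ k ∘ q, s(m, p)) ∘ s(k ∘ p ∘ p ∘ q, s(k, k)) ∘ s(p ∘ p, k ∘ q) vs s(k ∘ k ∘ q, s(m, p)) ∘ s(k ∘ p ∘ p ∘ q, s(k, k)) ∘ s(k ∘ q, p ∘ p)

Derivation:
Left:  s(p ∘ p, q ∘ k) ∘ (s(k ∘ k ∘ q, s(m, p)) ∘ s(k ∘ p ∘ p ∘ q, s(k, k)))
  Un-nest:  s(p ∘ p, q ∘ k) ∘ s(k ∘ k ∘ q, s(m, p)) ∘ s(k ∘ p ∘ p ∘ q, s(k, k))
  Inside:  s(p ∘ p, q ∘ k)  →  s(p ∘ p, k ∘ q)
  Sort:  s(k ∘ k ∘ q, s(m, p)) ∘ s(k ∘ p ∘ p ∘ q, s(k, k)) ∘ s(p ∘ p, k ∘ q)
Right:  s(q ∘ k, p ∘ p) ∘ s(k ∘ k ∘ q, s(m, p)) ∘ s(p ∘ q ∘ k ∘ p, s(k, k))
  Inside:  s(q ∘ k, p ∘ p)  →  s(k ∘ q, p ∘ p)
  Simplify inside:  s(p ∘ q ∘ k ∘ p, s(k, k))  →  s(k ∘ p ∘ p ∘ q, s(k, k))
  Sort arguments:  s(k ∘ k ∘ q, s(m, p)) ∘ s(k ∘ p ∘ p ∘ q, s(k, k)) ∘ s(k ∘ q, p ∘ p)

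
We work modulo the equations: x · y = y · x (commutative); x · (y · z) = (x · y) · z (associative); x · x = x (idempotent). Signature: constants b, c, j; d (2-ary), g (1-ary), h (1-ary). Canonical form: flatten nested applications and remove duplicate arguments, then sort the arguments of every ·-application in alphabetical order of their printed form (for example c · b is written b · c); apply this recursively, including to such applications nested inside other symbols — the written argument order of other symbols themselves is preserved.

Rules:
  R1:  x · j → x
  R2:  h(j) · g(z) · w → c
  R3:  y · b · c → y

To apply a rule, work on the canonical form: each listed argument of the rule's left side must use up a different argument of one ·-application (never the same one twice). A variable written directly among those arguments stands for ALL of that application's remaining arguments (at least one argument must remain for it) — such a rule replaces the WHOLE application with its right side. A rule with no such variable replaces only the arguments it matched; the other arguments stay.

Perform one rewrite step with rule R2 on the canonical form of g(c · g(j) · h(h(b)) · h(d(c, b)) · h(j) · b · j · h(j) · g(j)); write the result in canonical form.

Answer: g(c)

Derivation:
Canonical form:  g(b · c · g(j) · h(d(c, b)) · h(h(b)) · h(j) · j)
Match R2:  consume g(j), h(j);  w := b · c · h(d(c, b)) · h(h(b)) · j, z := j
The variable takes the whole remainder — replace the entire application.
Result:  g(c)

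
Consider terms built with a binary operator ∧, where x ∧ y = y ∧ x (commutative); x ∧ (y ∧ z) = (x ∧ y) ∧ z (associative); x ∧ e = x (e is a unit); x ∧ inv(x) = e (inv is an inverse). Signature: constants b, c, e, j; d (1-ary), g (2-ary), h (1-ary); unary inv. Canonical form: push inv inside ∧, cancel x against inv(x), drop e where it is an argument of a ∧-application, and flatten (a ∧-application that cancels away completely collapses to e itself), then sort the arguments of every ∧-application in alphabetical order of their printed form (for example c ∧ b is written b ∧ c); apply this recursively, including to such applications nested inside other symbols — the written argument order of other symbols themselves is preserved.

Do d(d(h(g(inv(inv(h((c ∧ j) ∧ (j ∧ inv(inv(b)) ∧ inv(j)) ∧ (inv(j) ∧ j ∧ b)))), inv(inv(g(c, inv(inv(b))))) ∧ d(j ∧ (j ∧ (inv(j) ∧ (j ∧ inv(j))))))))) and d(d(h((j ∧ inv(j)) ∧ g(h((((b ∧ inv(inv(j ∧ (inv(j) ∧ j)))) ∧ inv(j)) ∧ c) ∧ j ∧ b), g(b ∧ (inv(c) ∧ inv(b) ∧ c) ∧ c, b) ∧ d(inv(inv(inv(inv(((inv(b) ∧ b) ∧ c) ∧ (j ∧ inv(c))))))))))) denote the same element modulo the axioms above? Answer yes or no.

Left:  d(d(h(g(inv(inv(h((c ∧ j) ∧ (j ∧ inv(inv(b)) ∧ inv(j)) ∧ (inv(j) ∧ j ∧ b)))), inv(inv(g(c, inv(inv(b))))) ∧ d(j ∧ (j ∧ (inv(j) ∧ (j ∧ inv(j)))))))))
  Focus inside:  inv(inv(g(c, inv(inv(b))))) ∧ d(j ∧ (j ∧ (inv(j) ∧ (j ∧ inv(j)))))
  Push inv inside:  distribute inv over ∧ and collapse double inv
  Combine occurrences:  g(c, b) ∧ d(j)
  Sort:  d(j) ∧ g(c, b)
  Reassemble:  d(d(h(g(h(b ∧ b ∧ c ∧ j), d(j) ∧ g(c, b)))))
Right:  d(d(h((j ∧ inv(j)) ∧ g(h((((b ∧ inv(inv(j ∧ (inv(j) ∧ j)))) ∧ inv(j)) ∧ c) ∧ j ∧ b), g(b ∧ (inv(c) ∧ inv(b) ∧ c) ∧ c, b) ∧ d(inv(inv(inv(inv(((inv(b) ∧ b) ∧ c) ∧ (j ∧ inv(c)))))))))))
  Descend into:  (j ∧ inv(j)) ∧ g(h((((b ∧ inv(inv(j ∧ (inv(j) ∧ j)))) ∧ inv(j)) ∧ c) ∧ j ∧ b), g(b ∧ (inv(c) ∧ inv(b) ∧ c) ∧ c, b) ∧ d(inv(inv(inv(inv(((inv(b) ∧ b) ∧ c) ∧ (j ∧ inv(c))))))))
  Push inv inside:  distribute inv over ∧ and collapse double inv
  Cancel inverse pairs:  j cancels
  Collect:  g(h(b ∧ b ∧ c ∧ j), d(j) ∧ g(c, b))
  Put back:  d(d(h(g(h(b ∧ b ∧ c ∧ j), d(j) ∧ g(c, b)))))

Answer: yes — both canonical forms are d(d(h(g(h(b ∧ b ∧ c ∧ j), d(j) ∧ g(c, b)))))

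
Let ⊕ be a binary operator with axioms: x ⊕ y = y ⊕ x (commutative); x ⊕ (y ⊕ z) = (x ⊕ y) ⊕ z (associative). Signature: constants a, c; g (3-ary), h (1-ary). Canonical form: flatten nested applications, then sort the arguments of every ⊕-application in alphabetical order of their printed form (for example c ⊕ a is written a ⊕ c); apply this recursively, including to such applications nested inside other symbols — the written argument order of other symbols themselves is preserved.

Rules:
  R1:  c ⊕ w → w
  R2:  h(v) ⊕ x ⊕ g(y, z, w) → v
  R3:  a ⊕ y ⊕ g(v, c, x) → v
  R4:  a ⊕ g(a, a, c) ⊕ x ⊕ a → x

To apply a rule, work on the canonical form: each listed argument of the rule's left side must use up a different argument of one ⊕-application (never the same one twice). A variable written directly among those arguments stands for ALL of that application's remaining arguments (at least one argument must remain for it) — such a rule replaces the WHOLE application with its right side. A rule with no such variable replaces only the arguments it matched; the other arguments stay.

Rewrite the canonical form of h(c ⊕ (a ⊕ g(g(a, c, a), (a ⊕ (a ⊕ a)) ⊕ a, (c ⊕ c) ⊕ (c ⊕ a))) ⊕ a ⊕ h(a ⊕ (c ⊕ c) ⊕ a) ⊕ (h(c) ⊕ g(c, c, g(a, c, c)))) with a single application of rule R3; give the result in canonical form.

Canonical form:  h(a ⊕ a ⊕ c ⊕ g(c, c, g(a, c, c)) ⊕ g(g(a, c, a), a ⊕ a ⊕ a ⊕ a, a ⊕ c ⊕ c ⊕ c) ⊕ h(a ⊕ a ⊕ c ⊕ c) ⊕ h(c))
Apply R3:  consuming a, g(c, c, g(a, c, c));  v := c, x := g(a, c, c), y := a ⊕ c ⊕ g(g(a, c, a), a ⊕ a ⊕ a ⊕ a, a ⊕ c ⊕ c ⊕ c) ⊕ h(a ⊕ a ⊕ c ⊕ c) ⊕ h(c)
The variable takes the whole remainder — replace the entire application.
Result:  h(c)

Answer: h(c)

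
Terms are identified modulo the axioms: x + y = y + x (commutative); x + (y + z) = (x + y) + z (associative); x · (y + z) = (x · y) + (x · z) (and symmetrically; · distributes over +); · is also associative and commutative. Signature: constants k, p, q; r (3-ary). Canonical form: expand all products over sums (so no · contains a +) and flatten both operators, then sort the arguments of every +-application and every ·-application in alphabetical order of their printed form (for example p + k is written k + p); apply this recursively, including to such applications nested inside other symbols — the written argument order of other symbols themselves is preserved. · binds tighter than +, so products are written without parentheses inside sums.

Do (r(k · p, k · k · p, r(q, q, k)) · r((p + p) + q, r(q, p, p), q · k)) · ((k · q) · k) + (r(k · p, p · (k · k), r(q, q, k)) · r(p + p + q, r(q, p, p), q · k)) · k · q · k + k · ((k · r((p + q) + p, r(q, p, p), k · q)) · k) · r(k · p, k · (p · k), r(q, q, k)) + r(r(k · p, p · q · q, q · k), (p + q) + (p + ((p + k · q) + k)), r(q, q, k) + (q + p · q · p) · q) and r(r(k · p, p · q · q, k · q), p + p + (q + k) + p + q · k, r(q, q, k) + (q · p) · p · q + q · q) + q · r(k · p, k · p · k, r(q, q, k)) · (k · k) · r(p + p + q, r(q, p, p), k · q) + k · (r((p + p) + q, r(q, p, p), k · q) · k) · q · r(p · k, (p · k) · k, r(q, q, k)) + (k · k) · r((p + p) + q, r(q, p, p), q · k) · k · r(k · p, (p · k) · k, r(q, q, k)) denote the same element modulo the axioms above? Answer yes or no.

Answer: yes — both canonical forms are k · k · k · r(k · p, k · k · p, r(q, q, k)) · r(p + p + q, r(q, p, p), k · q) + k · k · q · r(k · p, k · k · p, r(q, q, k)) · r(p + p + q, r(q, p, p), k · q) + k · k · q · r(k · p, k · k · p, r(q, q, k)) · r(p + p + q, r(q, p, p), k · q) + r(r(k · p, p · q · q, k · q), k + k · q + p + p + p + q, p · p · q · q + q · q + r(q, q, k))

Derivation:
Left:  (r(k · p, k · k · p, r(q, q, k)) · r((p + p) + q, r(q, p, p), q · k)) · ((k · q) · k) + (r(k · p, p · (k · k), r(q, q, k)) · r(p + p + q, r(q, p, p), q · k)) · k · q · k + k · ((k · r((p + q) + p, r(q, p, p), k · q)) · k) · r(k · p, k · (p · k), r(q, q, k)) + r(r(k · p, p · q · q, q · k), (p + q) + (p + ((p + k · q) + k)), r(q, q, k) + (q + p · q · p) · q)
  Expand:  k · k · q · r(k · p, k · k · p, r(q, q, k)) · r(p + p + q, r(q, p, p), k · q) + k · k · q · r(k · p, k · k · p, r(q, q, k)) · r(p + p + q, r(q, p, p), k · q) + k · k · k · r(k · p, k · k · p, r(q, q, k)) · r(p + p + q, r(q, p, p), k · q) + r(r(k · p, p · q · q, k · q), k + k · q + p + p + p + q, p · p · q · q + q · q + r(q, q, k))
  Order the arguments:  k · k · k · r(k · p, k · k · p, r(q, q, k)) · r(p + p + q, r(q, p, p), k · q) + k · k · q · r(k · p, k · k · p, r(q, q, k)) · r(p + p + q, r(q, p, p), k · q) + k · k · q · r(k · p, k · k · p, r(q, q, k)) · r(p + p + q, r(q, p, p), k · q) + r(r(k · p, p · q · q, k · q), k + k · q + p + p + p + q, p · p · q · q + q · q + r(q, q, k))
Right:  r(r(k · p, p · q · q, k · q), p + p + (q + k) + p + q · k, r(q, q, k) + (q · p) · p · q + q · q) + q · r(k · p, k · p · k, r(q, q, k)) · (k · k) · r(p + p + q, r(q, p, p), k · q) + k · (r((p + p) + q, r(q, p, p), k · q) · k) · q · r(p · k, (p · k) · k, r(q, q, k)) + (k · k) · r((p + p) + q, r(q, p, p), q · k) · k · r(k · p, (p · k) · k, r(q, q, k))
  Un-nest:  r(r(k · p, p · q · q, k · q), k + k · q + p + p + p + q, p · p · q · q + q · q + r(q, q, k)) + k · k · q · r(k · p, k · k · p, r(q, q, k)) · r(p + p + q, r(q, p, p), k · q) + k · k · q · r(k · p, k · k · p, r(q, q, k)) · r(p + p + q, r(q, p, p), k · q) + k · k · k · r(k · p, k · k · p, r(q, q, k)) · r(p + p + q, r(q, p, p), k · q)
  Order the arguments:  k · k · k · r(k · p, k · k · p, r(q, q, k)) · r(p + p + q, r(q, p, p), k · q) + k · k · q · r(k · p, k · k · p, r(q, q, k)) · r(p + p + q, r(q, p, p), k · q) + k · k · q · r(k · p, k · k · p, r(q, q, k)) · r(p + p + q, r(q, p, p), k · q) + r(r(k · p, p · q · q, k · q), k + k · q + p + p + p + q, p · p · q · q + q · q + r(q, q, k))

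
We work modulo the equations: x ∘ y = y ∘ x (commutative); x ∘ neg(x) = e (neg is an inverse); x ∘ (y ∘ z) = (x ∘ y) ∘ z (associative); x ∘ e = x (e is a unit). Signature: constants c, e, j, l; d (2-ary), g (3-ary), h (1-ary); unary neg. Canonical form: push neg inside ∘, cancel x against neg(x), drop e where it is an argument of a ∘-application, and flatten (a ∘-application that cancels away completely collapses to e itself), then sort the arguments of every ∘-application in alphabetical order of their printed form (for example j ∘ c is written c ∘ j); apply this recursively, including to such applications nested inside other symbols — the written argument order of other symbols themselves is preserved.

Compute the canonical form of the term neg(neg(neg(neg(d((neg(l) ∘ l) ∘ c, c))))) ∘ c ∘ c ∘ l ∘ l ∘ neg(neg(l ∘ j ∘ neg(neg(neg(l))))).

Answer: c ∘ c ∘ d(c, c) ∘ j ∘ l ∘ l

Derivation:
Push neg inside:  distribute neg over ∘ and collapse double neg
Collect:  d(c, c) ∘ c ∘ c ∘ l ∘ l ∘ j
Sort arguments:  c ∘ c ∘ d(c, c) ∘ j ∘ l ∘ l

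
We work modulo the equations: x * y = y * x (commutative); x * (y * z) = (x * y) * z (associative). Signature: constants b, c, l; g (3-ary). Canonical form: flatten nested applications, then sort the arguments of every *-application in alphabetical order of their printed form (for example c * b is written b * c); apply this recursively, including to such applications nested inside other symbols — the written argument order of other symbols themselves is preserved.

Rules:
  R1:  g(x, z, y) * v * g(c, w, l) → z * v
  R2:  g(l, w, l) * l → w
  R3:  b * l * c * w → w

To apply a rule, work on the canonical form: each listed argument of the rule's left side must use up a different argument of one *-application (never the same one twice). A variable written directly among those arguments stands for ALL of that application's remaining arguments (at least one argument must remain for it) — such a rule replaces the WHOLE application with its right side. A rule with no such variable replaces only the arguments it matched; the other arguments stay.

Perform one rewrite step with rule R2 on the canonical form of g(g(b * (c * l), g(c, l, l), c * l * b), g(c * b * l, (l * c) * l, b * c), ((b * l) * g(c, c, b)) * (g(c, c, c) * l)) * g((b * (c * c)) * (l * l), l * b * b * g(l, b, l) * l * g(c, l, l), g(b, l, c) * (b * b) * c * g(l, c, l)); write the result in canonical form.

Canonical form:  g(b * c * c * l * l, b * b * g(c, l, l) * g(l, b, l) * l * l, b * b * c * g(b, l, c) * g(l, c, l)) * g(g(b * c * l, g(c, l, l), b * c * l), g(b * c * l, c * l * l, b * c), b * g(c, c, b) * g(c, c, c) * l * l)
Apply R2:  consuming g(l, b, l), l;  w := b
New term:  g(b * c * c * l * l, b * b * b * g(c, l, l) * l, b * b * c * g(b, l, c) * g(l, c, l)) * g(g(b * c * l, g(c, l, l), b * c * l), g(b * c * l, c * l * l, b * c), b * g(c, c, b) * g(c, c, c) * l * l)

Answer: g(b * c * c * l * l, b * b * b * g(c, l, l) * l, b * b * c * g(b, l, c) * g(l, c, l)) * g(g(b * c * l, g(c, l, l), b * c * l), g(b * c * l, c * l * l, b * c), b * g(c, c, b) * g(c, c, c) * l * l)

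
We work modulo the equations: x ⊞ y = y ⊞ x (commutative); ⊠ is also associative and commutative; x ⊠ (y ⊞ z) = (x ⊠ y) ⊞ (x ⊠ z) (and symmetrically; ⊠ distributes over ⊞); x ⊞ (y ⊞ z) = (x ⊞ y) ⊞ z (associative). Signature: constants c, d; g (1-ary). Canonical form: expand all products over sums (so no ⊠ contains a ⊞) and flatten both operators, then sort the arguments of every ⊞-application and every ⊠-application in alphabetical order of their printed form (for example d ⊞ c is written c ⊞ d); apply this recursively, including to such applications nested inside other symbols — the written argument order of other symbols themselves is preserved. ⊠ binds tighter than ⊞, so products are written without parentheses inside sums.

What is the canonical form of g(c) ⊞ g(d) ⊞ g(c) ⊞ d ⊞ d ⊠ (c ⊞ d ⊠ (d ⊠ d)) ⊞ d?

Answer: c ⊠ d ⊞ d ⊞ d ⊞ d ⊠ d ⊠ d ⊠ d ⊞ g(c) ⊞ g(c) ⊞ g(d)

Derivation:
Expand products over sums:  g(c) ⊞ g(d) ⊞ g(c) ⊞ d ⊞ c ⊠ d ⊞ d ⊠ d ⊠ d ⊠ d ⊞ d
Order the arguments:  c ⊠ d ⊞ d ⊞ d ⊞ d ⊠ d ⊠ d ⊠ d ⊞ g(c) ⊞ g(c) ⊞ g(d)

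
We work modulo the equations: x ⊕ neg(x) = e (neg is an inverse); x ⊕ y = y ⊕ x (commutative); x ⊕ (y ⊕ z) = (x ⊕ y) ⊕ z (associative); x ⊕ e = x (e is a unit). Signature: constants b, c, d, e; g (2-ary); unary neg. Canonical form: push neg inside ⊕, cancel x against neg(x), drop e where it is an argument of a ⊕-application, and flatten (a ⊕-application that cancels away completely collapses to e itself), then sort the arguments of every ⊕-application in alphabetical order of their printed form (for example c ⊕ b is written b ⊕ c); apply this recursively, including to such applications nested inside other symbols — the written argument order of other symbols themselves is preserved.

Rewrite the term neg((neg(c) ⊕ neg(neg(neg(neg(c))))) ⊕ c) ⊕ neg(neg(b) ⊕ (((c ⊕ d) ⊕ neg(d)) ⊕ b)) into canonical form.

Answer: neg(c) ⊕ neg(c)

Derivation:
Push neg inside:  distribute neg over ⊕ and collapse double neg
Cancel inverse pairs:  b cancels; d cancels
Collect:  neg(c) ⊕ neg(c)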